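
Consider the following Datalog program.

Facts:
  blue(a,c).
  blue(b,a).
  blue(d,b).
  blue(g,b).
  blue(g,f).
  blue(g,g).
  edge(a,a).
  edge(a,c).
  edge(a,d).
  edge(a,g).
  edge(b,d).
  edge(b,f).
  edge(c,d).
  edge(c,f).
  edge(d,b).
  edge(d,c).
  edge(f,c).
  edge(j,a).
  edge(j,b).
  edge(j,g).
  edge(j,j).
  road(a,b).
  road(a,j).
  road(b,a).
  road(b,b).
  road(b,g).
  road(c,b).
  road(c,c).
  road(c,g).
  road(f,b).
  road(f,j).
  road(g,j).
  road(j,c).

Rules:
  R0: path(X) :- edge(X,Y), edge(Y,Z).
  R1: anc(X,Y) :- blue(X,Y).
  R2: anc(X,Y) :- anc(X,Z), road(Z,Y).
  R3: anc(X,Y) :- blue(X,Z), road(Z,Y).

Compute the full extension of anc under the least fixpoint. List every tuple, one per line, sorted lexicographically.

anc(a,a)
anc(a,b)
anc(a,c)
anc(a,g)
anc(a,j)
anc(b,a)
anc(b,b)
anc(b,c)
anc(b,g)
anc(b,j)
anc(d,a)
anc(d,b)
anc(d,c)
anc(d,g)
anc(d,j)
anc(g,a)
anc(g,b)
anc(g,c)
anc(g,f)
anc(g,g)
anc(g,j)

round 1: derive anc(a,c) via R1 from blue(a,c)
round 1: derive anc(b,a) via R1 from blue(b,a)
round 1: derive anc(d,b) via R1 from blue(d,b)
round 1: derive anc(g,b) via R1 from blue(g,b)
round 1: derive anc(g,f) via R1 from blue(g,f)
round 1: derive anc(g,g) via R1 from blue(g,g)
round 1: derive anc(a,b) via R3 from blue(a,c), road(c,b)
round 1: derive anc(a,g) via R3 from blue(a,c), road(c,g)
round 1: derive anc(b,b) via R3 from blue(b,a), road(a,b)
round 1: derive anc(b,j) via R3 from blue(b,a), road(a,j)
round 1: derive anc(d,a) via R3 from blue(d,b), road(b,a)
round 1: derive anc(d,g) via R3 from blue(d,b), road(b,g)
round 1: derive anc(g,a) via R3 from blue(g,b), road(b,a)
round 1: derive anc(g,j) via R3 from blue(g,f), road(f,j)
round 2: derive anc(a,a) via R2 from anc(a,b), road(b,a)
round 2: derive anc(a,j) via R2 from anc(a,g), road(g,j)
round 2: derive anc(b,c) via R2 from anc(b,j), road(j,c)
round 2: derive anc(b,g) via R2 from anc(b,b), road(b,g)
round 2: derive anc(d,j) via R2 from anc(d,a), road(a,j)
round 2: derive anc(g,c) via R2 from anc(g,j), road(j,c)
round 3: derive anc(d,c) via R2 from anc(d,j), road(j,c)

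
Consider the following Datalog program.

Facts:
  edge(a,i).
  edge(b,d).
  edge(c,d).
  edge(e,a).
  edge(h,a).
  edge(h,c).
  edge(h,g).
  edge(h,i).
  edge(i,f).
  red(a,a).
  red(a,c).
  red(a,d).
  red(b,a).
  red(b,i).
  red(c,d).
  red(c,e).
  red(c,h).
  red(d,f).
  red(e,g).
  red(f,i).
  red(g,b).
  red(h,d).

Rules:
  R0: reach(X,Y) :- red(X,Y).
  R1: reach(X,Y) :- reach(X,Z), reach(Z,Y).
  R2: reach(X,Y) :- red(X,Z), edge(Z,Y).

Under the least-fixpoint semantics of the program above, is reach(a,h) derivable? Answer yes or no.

yes

round 1: derive reach(a,a) via R0 from red(a,a)
round 1: derive reach(a,c) via R0 from red(a,c)
round 1: derive reach(a,d) via R0 from red(a,d)
round 1: derive reach(b,a) via R0 from red(b,a)
round 1: derive reach(b,i) via R0 from red(b,i)
round 1: derive reach(c,d) via R0 from red(c,d)
round 1: derive reach(c,e) via R0 from red(c,e)
round 1: derive reach(c,h) via R0 from red(c,h)
round 1: derive reach(d,f) via R0 from red(d,f)
round 1: derive reach(e,g) via R0 from red(e,g)
round 1: derive reach(f,i) via R0 from red(f,i)
round 1: derive reach(g,b) via R0 from red(g,b)
round 1: derive reach(h,d) via R0 from red(h,d)
round 1: derive reach(a,i) via R2 from red(a,a), edge(a,i)
round 1: derive reach(b,f) via R2 from red(b,i), edge(i,f)
round 1: derive reach(c,a) via R2 from red(c,e), edge(e,a)
round 1: derive reach(c,c) via R2 from red(c,h), edge(h,c)
round 1: derive reach(c,g) via R2 from red(c,h), edge(h,g)
round 1: derive reach(c,i) via R2 from red(c,h), edge(h,i)
round 1: derive reach(f,f) via R2 from red(f,i), edge(i,f)
round 1: derive reach(g,d) via R2 from red(g,b), edge(b,d)
round 2: derive reach(a,e) via R1 from reach(a,c), reach(c,e)
round 2: derive reach(a,f) via R1 from reach(a,d), reach(d,f)
round 2: derive reach(a,g) via R1 from reach(a,c), reach(c,g)
round 2: derive reach(a,h) via R1 from reach(a,c), reach(c,h)
round 2: derive reach(b,c) via R1 from reach(b,a), reach(a,c)
round 2: derive reach(b,d) via R1 from reach(b,a), reach(a,d)
round 2: derive reach(c,b) via R1 from reach(c,g), reach(g,b)
round 2: derive reach(c,f) via R1 from reach(c,d), reach(d,f)
round 2: derive reach(d,i) via R1 from reach(d,f), reach(f,i)
round 2: derive reach(e,b) via R1 from reach(e,g), reach(g,b)
round 2: derive reach(e,d) via R1 from reach(e,g), reach(g,d)
round 2: derive reach(g,a) via R1 from reach(g,b), reach(b,a)
round 2: derive reach(g,f) via R1 from reach(g,b), reach(b,f)
round 2: derive reach(g,i) via R1 from reach(g,b), reach(b,i)
round 2: derive reach(h,f) via R1 from reach(h,d), reach(d,f)
round 3: derive reach(a,b) via R1 from reach(a,c), reach(c,b)
round 3: derive reach(b,b) via R1 from reach(b,c), reach(c,b)
round 3: derive reach(b,e) via R1 from reach(b,a), reach(a,e)
round 3: derive reach(b,g) via R1 from reach(b,a), reach(a,g)
round 3: derive reach(b,h) via R1 from reach(b,a), reach(a,h)
round 3: derive reach(e,a) via R1 from reach(e,b), reach(b,a)
round 3: derive reach(e,c) via R1 from reach(e,b), reach(b,c)
round 3: derive reach(e,f) via R1 from reach(e,b), reach(b,f)
round 3: derive reach(e,i) via R1 from reach(e,b), reach(b,i)
round 3: derive reach(g,c) via R1 from reach(g,a), reach(a,c)
round 3: derive reach(g,e) via R1 from reach(g,a), reach(a,e)
round 3: derive reach(g,g) via R1 from reach(g,a), reach(a,g)
round 3: derive reach(g,h) via R1 from reach(g,a), reach(a,h)
round 3: derive reach(h,i) via R1 from reach(h,d), reach(d,i)
round 4: derive reach(e,e) via R1 from reach(e,a), reach(a,e)
round 4: derive reach(e,h) via R1 from reach(e,a), reach(a,h)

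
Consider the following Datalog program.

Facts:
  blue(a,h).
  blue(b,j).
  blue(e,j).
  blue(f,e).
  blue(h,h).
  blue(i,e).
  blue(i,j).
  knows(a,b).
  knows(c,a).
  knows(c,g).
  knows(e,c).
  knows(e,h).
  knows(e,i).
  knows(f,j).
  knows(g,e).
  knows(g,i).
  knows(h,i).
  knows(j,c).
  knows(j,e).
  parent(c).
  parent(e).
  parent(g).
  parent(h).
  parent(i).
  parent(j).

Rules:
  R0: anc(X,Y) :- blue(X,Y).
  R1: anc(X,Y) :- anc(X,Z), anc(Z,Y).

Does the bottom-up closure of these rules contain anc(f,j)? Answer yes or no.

round 1: derive anc(a,h) via R0 from blue(a,h)
round 1: derive anc(b,j) via R0 from blue(b,j)
round 1: derive anc(e,j) via R0 from blue(e,j)
round 1: derive anc(f,e) via R0 from blue(f,e)
round 1: derive anc(h,h) via R0 from blue(h,h)
round 1: derive anc(i,e) via R0 from blue(i,e)
round 1: derive anc(i,j) via R0 from blue(i,j)
round 2: derive anc(f,j) via R1 from anc(f,e), anc(e,j)

yes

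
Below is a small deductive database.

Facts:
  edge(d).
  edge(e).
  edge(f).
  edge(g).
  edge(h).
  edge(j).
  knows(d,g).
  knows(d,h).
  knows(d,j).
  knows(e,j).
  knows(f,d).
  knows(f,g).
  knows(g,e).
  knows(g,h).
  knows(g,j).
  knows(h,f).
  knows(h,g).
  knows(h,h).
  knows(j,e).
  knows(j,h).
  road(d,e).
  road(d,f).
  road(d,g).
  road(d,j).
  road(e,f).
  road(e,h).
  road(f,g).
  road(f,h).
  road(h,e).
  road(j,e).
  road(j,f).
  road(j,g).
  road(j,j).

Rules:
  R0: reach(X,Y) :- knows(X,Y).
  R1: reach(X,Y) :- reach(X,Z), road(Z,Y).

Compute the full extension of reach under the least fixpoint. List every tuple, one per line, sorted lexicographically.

reach(d,e)
reach(d,f)
reach(d,g)
reach(d,h)
reach(d,j)
reach(e,e)
reach(e,f)
reach(e,g)
reach(e,h)
reach(e,j)
reach(f,d)
reach(f,e)
reach(f,f)
reach(f,g)
reach(f,h)
reach(f,j)
reach(g,e)
reach(g,f)
reach(g,g)
reach(g,h)
reach(g,j)
reach(h,e)
reach(h,f)
reach(h,g)
reach(h,h)
reach(j,e)
reach(j,f)
reach(j,g)
reach(j,h)

round 1: derive reach(d,g) via R0 from knows(d,g)
round 1: derive reach(d,h) via R0 from knows(d,h)
round 1: derive reach(d,j) via R0 from knows(d,j)
round 1: derive reach(e,j) via R0 from knows(e,j)
round 1: derive reach(f,d) via R0 from knows(f,d)
round 1: derive reach(f,g) via R0 from knows(f,g)
round 1: derive reach(g,e) via R0 from knows(g,e)
round 1: derive reach(g,h) via R0 from knows(g,h)
round 1: derive reach(g,j) via R0 from knows(g,j)
round 1: derive reach(h,f) via R0 from knows(h,f)
round 1: derive reach(h,g) via R0 from knows(h,g)
round 1: derive reach(h,h) via R0 from knows(h,h)
round 1: derive reach(j,e) via R0 from knows(j,e)
round 1: derive reach(j,h) via R0 from knows(j,h)
round 2: derive reach(d,e) via R1 from reach(d,h), road(h,e)
round 2: derive reach(d,f) via R1 from reach(d,j), road(j,f)
round 2: derive reach(e,e) via R1 from reach(e,j), road(j,e)
round 2: derive reach(e,f) via R1 from reach(e,j), road(j,f)
round 2: derive reach(e,g) via R1 from reach(e,j), road(j,g)
round 2: derive reach(f,e) via R1 from reach(f,d), road(d,e)
round 2: derive reach(f,f) via R1 from reach(f,d), road(d,f)
round 2: derive reach(f,j) via R1 from reach(f,d), road(d,j)
round 2: derive reach(g,f) via R1 from reach(g,e), road(e,f)
round 2: derive reach(g,g) via R1 from reach(g,j), road(j,g)
round 2: derive reach(h,e) via R1 from reach(h,h), road(h,e)
round 2: derive reach(j,f) via R1 from reach(j,e), road(e,f)
round 3: derive reach(e,h) via R1 from reach(e,e), road(e,h)
round 3: derive reach(f,h) via R1 from reach(f,e), road(e,h)
round 3: derive reach(j,g) via R1 from reach(j,f), road(f,g)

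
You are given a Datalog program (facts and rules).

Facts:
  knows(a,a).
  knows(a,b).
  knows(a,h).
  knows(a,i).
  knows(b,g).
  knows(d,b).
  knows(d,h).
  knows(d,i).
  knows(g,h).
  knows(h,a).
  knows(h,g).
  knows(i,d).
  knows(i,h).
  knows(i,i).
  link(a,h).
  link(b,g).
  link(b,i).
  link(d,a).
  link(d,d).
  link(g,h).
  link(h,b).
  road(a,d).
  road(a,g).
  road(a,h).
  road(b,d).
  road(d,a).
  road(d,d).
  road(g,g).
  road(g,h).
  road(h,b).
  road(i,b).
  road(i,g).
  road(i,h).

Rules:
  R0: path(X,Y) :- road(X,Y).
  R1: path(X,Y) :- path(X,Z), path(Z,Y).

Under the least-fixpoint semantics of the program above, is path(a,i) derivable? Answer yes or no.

no

round 1: derive path(a,d) via R0 from road(a,d)
round 1: derive path(a,g) via R0 from road(a,g)
round 1: derive path(a,h) via R0 from road(a,h)
round 1: derive path(b,d) via R0 from road(b,d)
round 1: derive path(d,a) via R0 from road(d,a)
round 1: derive path(d,d) via R0 from road(d,d)
round 1: derive path(g,g) via R0 from road(g,g)
round 1: derive path(g,h) via R0 from road(g,h)
round 1: derive path(h,b) via R0 from road(h,b)
round 1: derive path(i,b) via R0 from road(i,b)
round 1: derive path(i,g) via R0 from road(i,g)
round 1: derive path(i,h) via R0 from road(i,h)
round 2: derive path(a,a) via R1 from path(a,d), path(d,a)
round 2: derive path(a,b) via R1 from path(a,h), path(h,b)
round 2: derive path(b,a) via R1 from path(b,d), path(d,a)
round 2: derive path(d,g) via R1 from path(d,a), path(a,g)
round 2: derive path(d,h) via R1 from path(d,a), path(a,h)
round 2: derive path(g,b) via R1 from path(g,h), path(h,b)
round 2: derive path(h,d) via R1 from path(h,b), path(b,d)
round 2: derive path(i,d) via R1 from path(i,b), path(b,d)
round 3: derive path(b,b) via R1 from path(b,a), path(a,b)
round 3: derive path(b,g) via R1 from path(b,a), path(a,g)
round 3: derive path(b,h) via R1 from path(b,a), path(a,h)
round 3: derive path(d,b) via R1 from path(d,a), path(a,b)
round 3: derive path(g,a) via R1 from path(g,b), path(b,a)
round 3: derive path(g,d) via R1 from path(g,b), path(b,d)
round 3: derive path(h,a) via R1 from path(h,b), path(b,a)
round 3: derive path(h,g) via R1 from path(h,d), path(d,g)
round 3: derive path(h,h) via R1 from path(h,d), path(d,h)
round 3: derive path(i,a) via R1 from path(i,b), path(b,a)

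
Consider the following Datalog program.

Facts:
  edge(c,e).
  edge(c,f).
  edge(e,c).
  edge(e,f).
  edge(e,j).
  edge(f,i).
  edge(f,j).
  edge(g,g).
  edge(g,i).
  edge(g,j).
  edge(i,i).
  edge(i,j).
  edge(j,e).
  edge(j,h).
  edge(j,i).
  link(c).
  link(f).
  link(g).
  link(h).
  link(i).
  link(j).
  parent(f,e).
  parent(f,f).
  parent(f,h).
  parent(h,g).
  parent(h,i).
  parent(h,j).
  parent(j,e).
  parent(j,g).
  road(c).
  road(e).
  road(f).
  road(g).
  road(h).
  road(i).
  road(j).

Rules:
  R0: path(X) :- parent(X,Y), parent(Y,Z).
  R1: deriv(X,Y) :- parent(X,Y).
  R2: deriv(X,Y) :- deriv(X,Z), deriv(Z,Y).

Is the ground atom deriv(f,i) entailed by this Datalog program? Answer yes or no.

round 1: derive deriv(f,e) via R1 from parent(f,e)
round 1: derive deriv(f,f) via R1 from parent(f,f)
round 1: derive deriv(f,h) via R1 from parent(f,h)
round 1: derive deriv(h,g) via R1 from parent(h,g)
round 1: derive deriv(h,i) via R1 from parent(h,i)
round 1: derive deriv(h,j) via R1 from parent(h,j)
round 1: derive deriv(j,e) via R1 from parent(j,e)
round 1: derive deriv(j,g) via R1 from parent(j,g)
round 2: derive deriv(f,g) via R2 from deriv(f,h), deriv(h,g)
round 2: derive deriv(f,i) via R2 from deriv(f,h), deriv(h,i)
round 2: derive deriv(f,j) via R2 from deriv(f,h), deriv(h,j)
round 2: derive deriv(h,e) via R2 from deriv(h,j), deriv(j,e)

yes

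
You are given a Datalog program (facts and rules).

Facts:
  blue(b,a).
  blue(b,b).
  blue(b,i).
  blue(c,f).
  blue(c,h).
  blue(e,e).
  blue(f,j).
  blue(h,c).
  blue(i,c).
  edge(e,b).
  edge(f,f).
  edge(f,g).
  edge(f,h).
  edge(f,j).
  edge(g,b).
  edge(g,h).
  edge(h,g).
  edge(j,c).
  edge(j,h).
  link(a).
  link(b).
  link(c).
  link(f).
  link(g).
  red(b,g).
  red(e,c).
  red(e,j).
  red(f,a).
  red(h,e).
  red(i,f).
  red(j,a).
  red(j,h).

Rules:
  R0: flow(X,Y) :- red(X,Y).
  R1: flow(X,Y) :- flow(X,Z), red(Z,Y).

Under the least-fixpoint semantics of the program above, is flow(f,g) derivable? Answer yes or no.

no

round 1: derive flow(b,g) via R0 from red(b,g)
round 1: derive flow(e,c) via R0 from red(e,c)
round 1: derive flow(e,j) via R0 from red(e,j)
round 1: derive flow(f,a) via R0 from red(f,a)
round 1: derive flow(h,e) via R0 from red(h,e)
round 1: derive flow(i,f) via R0 from red(i,f)
round 1: derive flow(j,a) via R0 from red(j,a)
round 1: derive flow(j,h) via R0 from red(j,h)
round 2: derive flow(e,a) via R1 from flow(e,j), red(j,a)
round 2: derive flow(e,h) via R1 from flow(e,j), red(j,h)
round 2: derive flow(h,c) via R1 from flow(h,e), red(e,c)
round 2: derive flow(h,j) via R1 from flow(h,e), red(e,j)
round 2: derive flow(i,a) via R1 from flow(i,f), red(f,a)
round 2: derive flow(j,e) via R1 from flow(j,h), red(h,e)
round 3: derive flow(e,e) via R1 from flow(e,h), red(h,e)
round 3: derive flow(h,a) via R1 from flow(h,j), red(j,a)
round 3: derive flow(h,h) via R1 from flow(h,j), red(j,h)
round 3: derive flow(j,c) via R1 from flow(j,e), red(e,c)
round 3: derive flow(j,j) via R1 from flow(j,e), red(e,j)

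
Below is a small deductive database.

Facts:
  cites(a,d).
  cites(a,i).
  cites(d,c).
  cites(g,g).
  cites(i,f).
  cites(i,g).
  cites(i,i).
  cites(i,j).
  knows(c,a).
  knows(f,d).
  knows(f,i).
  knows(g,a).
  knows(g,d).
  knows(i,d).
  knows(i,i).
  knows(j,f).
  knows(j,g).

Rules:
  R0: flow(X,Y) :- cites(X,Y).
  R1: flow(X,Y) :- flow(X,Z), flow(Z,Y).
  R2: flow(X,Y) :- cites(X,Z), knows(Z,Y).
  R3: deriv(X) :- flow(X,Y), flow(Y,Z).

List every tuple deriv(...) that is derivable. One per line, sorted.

round 1: derive flow(a,d) via R0 from cites(a,d)
round 1: derive flow(a,i) via R0 from cites(a,i)
round 1: derive flow(d,c) via R0 from cites(d,c)
round 1: derive flow(g,g) via R0 from cites(g,g)
round 1: derive flow(i,f) via R0 from cites(i,f)
round 1: derive flow(i,g) via R0 from cites(i,g)
round 1: derive flow(i,i) via R0 from cites(i,i)
round 1: derive flow(i,j) via R0 from cites(i,j)
round 1: derive flow(d,a) via R2 from cites(d,c), knows(c,a)
round 1: derive flow(g,a) via R2 from cites(g,g), knows(g,a)
round 1: derive flow(g,d) via R2 from cites(g,g), knows(g,d)
round 1: derive flow(i,a) via R2 from cites(i,g), knows(g,a)
round 1: derive flow(i,d) via R2 from cites(i,f), knows(f,d)
round 2: derive flow(a,a) via R1 from flow(a,d), flow(d,a)
round 2: derive flow(a,c) via R1 from flow(a,d), flow(d,c)
round 2: derive flow(a,f) via R1 from flow(a,i), flow(i,f)
round 2: derive flow(a,g) via R1 from flow(a,i), flow(i,g)
round 2: derive flow(a,j) via R1 from flow(a,i), flow(i,j)
round 2: derive flow(d,d) via R1 from flow(d,a), flow(a,d)
round 2: derive flow(d,i) via R1 from flow(d,a), flow(a,i)
round 2: derive flow(g,c) via R1 from flow(g,d), flow(d,c)
round 2: derive flow(g,i) via R1 from flow(g,a), flow(a,i)
round 2: derive flow(i,c) via R1 from flow(i,d), flow(d,c)
round 2: derive deriv(a) via R3 from flow(a,d), flow(d,a)
round 2: derive deriv(d) via R3 from flow(d,a), flow(a,d)
round 2: derive deriv(g) via R3 from flow(g,a), flow(a,d)
round 2: derive deriv(i) via R3 from flow(i,a), flow(a,d)
round 3: derive flow(d,f) via R1 from flow(d,a), flow(a,f)
round 3: derive flow(d,g) via R1 from flow(d,a), flow(a,g)
round 3: derive flow(d,j) via R1 from flow(d,a), flow(a,j)
round 3: derive flow(g,f) via R1 from flow(g,a), flow(a,f)
round 3: derive flow(g,j) via R1 from flow(g,a), flow(a,j)

deriv(a)
deriv(d)
deriv(g)
deriv(i)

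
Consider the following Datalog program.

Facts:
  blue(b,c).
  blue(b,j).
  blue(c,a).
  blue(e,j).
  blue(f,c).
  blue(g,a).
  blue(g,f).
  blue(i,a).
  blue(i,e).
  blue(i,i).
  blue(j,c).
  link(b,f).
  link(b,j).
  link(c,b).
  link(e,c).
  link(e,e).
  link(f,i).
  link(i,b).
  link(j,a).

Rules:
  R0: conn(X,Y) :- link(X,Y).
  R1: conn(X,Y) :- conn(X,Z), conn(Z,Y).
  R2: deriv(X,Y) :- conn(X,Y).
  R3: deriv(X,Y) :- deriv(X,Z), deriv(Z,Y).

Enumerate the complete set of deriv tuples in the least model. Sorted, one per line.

round 1: derive conn(b,f) via R0 from link(b,f)
round 1: derive conn(b,j) via R0 from link(b,j)
round 1: derive conn(c,b) via R0 from link(c,b)
round 1: derive conn(e,c) via R0 from link(e,c)
round 1: derive conn(e,e) via R0 from link(e,e)
round 1: derive conn(f,i) via R0 from link(f,i)
round 1: derive conn(i,b) via R0 from link(i,b)
round 1: derive conn(j,a) via R0 from link(j,a)
round 2: derive conn(b,a) via R1 from conn(b,j), conn(j,a)
round 2: derive conn(b,i) via R1 from conn(b,f), conn(f,i)
round 2: derive conn(c,f) via R1 from conn(c,b), conn(b,f)
round 2: derive conn(c,j) via R1 from conn(c,b), conn(b,j)
round 2: derive conn(e,b) via R1 from conn(e,c), conn(c,b)
round 2: derive conn(f,b) via R1 from conn(f,i), conn(i,b)
round 2: derive conn(i,f) via R1 from conn(i,b), conn(b,f)
round 2: derive conn(i,j) via R1 from conn(i,b), conn(b,j)
round 2: derive deriv(b,f) via R2 from conn(b,f)
round 2: derive deriv(b,j) via R2 from conn(b,j)
round 2: derive deriv(c,b) via R2 from conn(c,b)
round 2: derive deriv(e,c) via R2 from conn(e,c)
round 2: derive deriv(e,e) via R2 from conn(e,e)
round 2: derive deriv(f,i) via R2 from conn(f,i)
round 2: derive deriv(i,b) via R2 from conn(i,b)
round 2: derive deriv(j,a) via R2 from conn(j,a)
round 3: derive conn(b,b) via R1 from conn(b,f), conn(f,b)
round 3: derive conn(c,a) via R1 from conn(c,b), conn(b,a)
round 3: derive conn(c,i) via R1 from conn(c,b), conn(b,i)
round 3: derive conn(e,a) via R1 from conn(e,b), conn(b,a)
round 3: derive conn(e,f) via R1 from conn(e,b), conn(b,f)
round 3: derive conn(e,i) via R1 from conn(e,b), conn(b,i)
round 3: derive conn(e,j) via R1 from conn(e,b), conn(b,j)
round 3: derive conn(f,a) via R1 from conn(f,b), conn(b,a)
round 3: derive conn(f,f) via R1 from conn(f,b), conn(b,f)
round 3: derive conn(f,j) via R1 from conn(f,b), conn(b,j)
round 3: derive conn(i,a) via R1 from conn(i,b), conn(b,a)
round 3: derive conn(i,i) via R1 from conn(i,b), conn(b,i)
round 3: derive deriv(b,a) via R2 from conn(b,a)
round 3: derive deriv(b,i) via R2 from conn(b,i)
round 3: derive deriv(c,f) via R2 from conn(c,f)
round 3: derive deriv(c,j) via R2 from conn(c,j)
round 3: derive deriv(e,b) via R2 from conn(e,b)
round 3: derive deriv(f,b) via R2 from conn(f,b)
round 3: derive deriv(i,f) via R2 from conn(i,f)
round 3: derive deriv(i,j) via R2 from conn(i,j)
round 4: derive deriv(b,b) via R2 from conn(b,b)
round 4: derive deriv(c,a) via R2 from conn(c,a)
round 4: derive deriv(c,i) via R2 from conn(c,i)
round 4: derive deriv(e,a) via R2 from conn(e,a)
round 4: derive deriv(e,f) via R2 from conn(e,f)
round 4: derive deriv(e,i) via R2 from conn(e,i)
round 4: derive deriv(e,j) via R2 from conn(e,j)
round 4: derive deriv(f,a) via R2 from conn(f,a)
round 4: derive deriv(f,f) via R2 from conn(f,f)
round 4: derive deriv(f,j) via R2 from conn(f,j)
round 4: derive deriv(i,a) via R2 from conn(i,a)
round 4: derive deriv(i,i) via R2 from conn(i,i)

deriv(b,a)
deriv(b,b)
deriv(b,f)
deriv(b,i)
deriv(b,j)
deriv(c,a)
deriv(c,b)
deriv(c,f)
deriv(c,i)
deriv(c,j)
deriv(e,a)
deriv(e,b)
deriv(e,c)
deriv(e,e)
deriv(e,f)
deriv(e,i)
deriv(e,j)
deriv(f,a)
deriv(f,b)
deriv(f,f)
deriv(f,i)
deriv(f,j)
deriv(i,a)
deriv(i,b)
deriv(i,f)
deriv(i,i)
deriv(i,j)
deriv(j,a)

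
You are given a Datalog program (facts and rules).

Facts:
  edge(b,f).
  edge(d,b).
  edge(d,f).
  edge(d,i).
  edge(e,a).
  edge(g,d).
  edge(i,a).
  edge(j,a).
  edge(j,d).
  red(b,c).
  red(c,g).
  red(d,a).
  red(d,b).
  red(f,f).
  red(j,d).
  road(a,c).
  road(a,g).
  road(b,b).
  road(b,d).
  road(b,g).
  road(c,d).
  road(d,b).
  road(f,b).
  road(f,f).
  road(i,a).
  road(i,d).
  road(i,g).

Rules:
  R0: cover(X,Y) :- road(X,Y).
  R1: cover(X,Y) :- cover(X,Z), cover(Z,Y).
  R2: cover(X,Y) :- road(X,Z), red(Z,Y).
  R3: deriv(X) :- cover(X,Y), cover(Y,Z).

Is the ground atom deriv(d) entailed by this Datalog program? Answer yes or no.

yes

round 1: derive cover(a,c) via R0 from road(a,c)
round 1: derive cover(a,g) via R0 from road(a,g)
round 1: derive cover(b,b) via R0 from road(b,b)
round 1: derive cover(b,d) via R0 from road(b,d)
round 1: derive cover(b,g) via R0 from road(b,g)
round 1: derive cover(c,d) via R0 from road(c,d)
round 1: derive cover(d,b) via R0 from road(d,b)
round 1: derive cover(f,b) via R0 from road(f,b)
round 1: derive cover(f,f) via R0 from road(f,f)
round 1: derive cover(i,a) via R0 from road(i,a)
round 1: derive cover(i,d) via R0 from road(i,d)
round 1: derive cover(i,g) via R0 from road(i,g)
round 1: derive cover(b,a) via R2 from road(b,d), red(d,a)
round 1: derive cover(b,c) via R2 from road(b,b), red(b,c)
round 1: derive cover(c,a) via R2 from road(c,d), red(d,a)
round 1: derive cover(c,b) via R2 from road(c,d), red(d,b)
round 1: derive cover(d,c) via R2 from road(d,b), red(b,c)
round 1: derive cover(f,c) via R2 from road(f,b), red(b,c)
round 1: derive cover(i,b) via R2 from road(i,d), red(d,b)
round 2: derive cover(a,a) via R1 from cover(a,c), cover(c,a)
round 2: derive cover(a,b) via R1 from cover(a,c), cover(c,b)
round 2: derive cover(a,d) via R1 from cover(a,c), cover(c,d)
round 2: derive cover(c,c) via R1 from cover(c,a), cover(a,c)
round 2: derive cover(c,g) via R1 from cover(c,a), cover(a,g)
round 2: derive cover(d,a) via R1 from cover(d,b), cover(b,a)
round 2: derive cover(d,d) via R1 from cover(d,b), cover(b,d)
round 2: derive cover(d,g) via R1 from cover(d,b), cover(b,g)
round 2: derive cover(f,a) via R1 from cover(f,b), cover(b,a)
round 2: derive cover(f,d) via R1 from cover(f,b), cover(b,d)
round 2: derive cover(f,g) via R1 from cover(f,b), cover(b,g)
round 2: derive cover(i,c) via R1 from cover(i,a), cover(a,c)
round 2: derive deriv(a) via R3 from cover(a,c), cover(c,a)
round 2: derive deriv(b) via R3 from cover(b,a), cover(a,c)
round 2: derive deriv(c) via R3 from cover(c,a), cover(a,c)
round 2: derive deriv(d) via R3 from cover(d,b), cover(b,a)
round 2: derive deriv(f) via R3 from cover(f,b), cover(b,a)
round 2: derive deriv(i) via R3 from cover(i,a), cover(a,c)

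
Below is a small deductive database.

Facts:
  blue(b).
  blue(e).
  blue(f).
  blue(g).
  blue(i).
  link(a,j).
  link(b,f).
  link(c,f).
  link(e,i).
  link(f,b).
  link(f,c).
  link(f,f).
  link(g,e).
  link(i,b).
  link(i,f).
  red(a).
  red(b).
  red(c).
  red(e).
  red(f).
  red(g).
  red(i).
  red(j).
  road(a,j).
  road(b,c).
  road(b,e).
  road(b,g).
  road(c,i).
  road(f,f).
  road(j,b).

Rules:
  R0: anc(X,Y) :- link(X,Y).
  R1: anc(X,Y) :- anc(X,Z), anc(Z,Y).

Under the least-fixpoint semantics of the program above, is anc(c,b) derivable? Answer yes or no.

round 1: derive anc(a,j) via R0 from link(a,j)
round 1: derive anc(b,f) via R0 from link(b,f)
round 1: derive anc(c,f) via R0 from link(c,f)
round 1: derive anc(e,i) via R0 from link(e,i)
round 1: derive anc(f,b) via R0 from link(f,b)
round 1: derive anc(f,c) via R0 from link(f,c)
round 1: derive anc(f,f) via R0 from link(f,f)
round 1: derive anc(g,e) via R0 from link(g,e)
round 1: derive anc(i,b) via R0 from link(i,b)
round 1: derive anc(i,f) via R0 from link(i,f)
round 2: derive anc(b,b) via R1 from anc(b,f), anc(f,b)
round 2: derive anc(b,c) via R1 from anc(b,f), anc(f,c)
round 2: derive anc(c,b) via R1 from anc(c,f), anc(f,b)
round 2: derive anc(c,c) via R1 from anc(c,f), anc(f,c)
round 2: derive anc(e,b) via R1 from anc(e,i), anc(i,b)
round 2: derive anc(e,f) via R1 from anc(e,i), anc(i,f)
round 2: derive anc(g,i) via R1 from anc(g,e), anc(e,i)
round 2: derive anc(i,c) via R1 from anc(i,f), anc(f,c)
round 3: derive anc(e,c) via R1 from anc(e,b), anc(b,c)
round 3: derive anc(g,b) via R1 from anc(g,e), anc(e,b)
round 3: derive anc(g,c) via R1 from anc(g,i), anc(i,c)
round 3: derive anc(g,f) via R1 from anc(g,e), anc(e,f)

yes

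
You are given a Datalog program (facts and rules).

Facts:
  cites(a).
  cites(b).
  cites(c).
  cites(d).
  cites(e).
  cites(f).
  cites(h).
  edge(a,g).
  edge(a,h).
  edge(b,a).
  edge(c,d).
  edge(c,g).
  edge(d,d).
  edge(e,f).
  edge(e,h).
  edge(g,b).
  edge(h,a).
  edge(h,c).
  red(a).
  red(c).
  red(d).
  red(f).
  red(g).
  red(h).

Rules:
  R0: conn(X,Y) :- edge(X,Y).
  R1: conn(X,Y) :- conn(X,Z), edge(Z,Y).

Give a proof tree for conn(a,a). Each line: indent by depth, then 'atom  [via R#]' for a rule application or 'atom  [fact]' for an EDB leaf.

round 1: derive conn(a,g) via R0 from edge(a,g)
round 1: derive conn(a,h) via R0 from edge(a,h)
round 1: derive conn(b,a) via R0 from edge(b,a)
round 1: derive conn(c,d) via R0 from edge(c,d)
round 1: derive conn(c,g) via R0 from edge(c,g)
round 1: derive conn(d,d) via R0 from edge(d,d)
round 1: derive conn(e,f) via R0 from edge(e,f)
round 1: derive conn(e,h) via R0 from edge(e,h)
round 1: derive conn(g,b) via R0 from edge(g,b)
round 1: derive conn(h,a) via R0 from edge(h,a)
round 1: derive conn(h,c) via R0 from edge(h,c)
round 2: derive conn(a,a) via R1 from conn(a,h), edge(h,a)
round 2: derive conn(a,b) via R1 from conn(a,g), edge(g,b)
round 2: derive conn(a,c) via R1 from conn(a,h), edge(h,c)
round 2: derive conn(b,g) via R1 from conn(b,a), edge(a,g)
round 2: derive conn(b,h) via R1 from conn(b,a), edge(a,h)
round 2: derive conn(c,b) via R1 from conn(c,g), edge(g,b)
round 2: derive conn(e,a) via R1 from conn(e,h), edge(h,a)
round 2: derive conn(e,c) via R1 from conn(e,h), edge(h,c)
round 2: derive conn(g,a) via R1 from conn(g,b), edge(b,a)
round 2: derive conn(h,d) via R1 from conn(h,c), edge(c,d)
round 2: derive conn(h,g) via R1 from conn(h,a), edge(a,g)
round 2: derive conn(h,h) via R1 from conn(h,a), edge(a,h)
round 3: derive conn(a,d) via R1 from conn(a,c), edge(c,d)
round 3: derive conn(b,b) via R1 from conn(b,g), edge(g,b)
round 3: derive conn(b,c) via R1 from conn(b,h), edge(h,c)
round 3: derive conn(c,a) via R1 from conn(c,b), edge(b,a)
round 3: derive conn(e,d) via R1 from conn(e,c), edge(c,d)
round 3: derive conn(e,g) via R1 from conn(e,a), edge(a,g)
round 3: derive conn(g,g) via R1 from conn(g,a), edge(a,g)
round 3: derive conn(g,h) via R1 from conn(g,a), edge(a,h)
round 3: derive conn(h,b) via R1 from conn(h,g), edge(g,b)
round 4: derive conn(b,d) via R1 from conn(b,c), edge(c,d)
round 4: derive conn(c,h) via R1 from conn(c,a), edge(a,h)
round 4: derive conn(e,b) via R1 from conn(e,g), edge(g,b)
round 4: derive conn(g,c) via R1 from conn(g,h), edge(h,c)
round 5: derive conn(c,c) via R1 from conn(c,h), edge(h,c)
round 5: derive conn(g,d) via R1 from conn(g,c), edge(c,d)

conn(a,a)  [via R1]
  conn(a,h)  [via R0]
    edge(a,h)  [fact]
  edge(h,a)  [fact]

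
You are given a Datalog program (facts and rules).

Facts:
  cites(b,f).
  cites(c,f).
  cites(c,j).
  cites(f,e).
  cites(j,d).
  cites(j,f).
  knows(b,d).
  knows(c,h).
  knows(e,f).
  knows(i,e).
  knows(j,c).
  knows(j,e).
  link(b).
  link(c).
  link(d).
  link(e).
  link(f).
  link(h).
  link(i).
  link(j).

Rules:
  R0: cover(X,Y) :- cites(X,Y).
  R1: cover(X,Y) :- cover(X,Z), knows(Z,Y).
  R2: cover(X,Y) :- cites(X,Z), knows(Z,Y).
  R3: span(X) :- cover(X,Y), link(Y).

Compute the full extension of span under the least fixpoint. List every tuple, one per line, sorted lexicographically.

span(b)
span(c)
span(f)
span(j)

round 1: derive cover(b,f) via R0 from cites(b,f)
round 1: derive cover(c,f) via R0 from cites(c,f)
round 1: derive cover(c,j) via R0 from cites(c,j)
round 1: derive cover(f,e) via R0 from cites(f,e)
round 1: derive cover(j,d) via R0 from cites(j,d)
round 1: derive cover(j,f) via R0 from cites(j,f)
round 1: derive cover(c,c) via R2 from cites(c,j), knows(j,c)
round 1: derive cover(c,e) via R2 from cites(c,j), knows(j,e)
round 1: derive cover(f,f) via R2 from cites(f,e), knows(e,f)
round 2: derive cover(c,h) via R1 from cover(c,c), knows(c,h)
round 2: derive span(b) via R3 from cover(b,f), link(f)
round 2: derive span(c) via R3 from cover(c,c), link(c)
round 2: derive span(f) via R3 from cover(f,e), link(e)
round 2: derive span(j) via R3 from cover(j,d), link(d)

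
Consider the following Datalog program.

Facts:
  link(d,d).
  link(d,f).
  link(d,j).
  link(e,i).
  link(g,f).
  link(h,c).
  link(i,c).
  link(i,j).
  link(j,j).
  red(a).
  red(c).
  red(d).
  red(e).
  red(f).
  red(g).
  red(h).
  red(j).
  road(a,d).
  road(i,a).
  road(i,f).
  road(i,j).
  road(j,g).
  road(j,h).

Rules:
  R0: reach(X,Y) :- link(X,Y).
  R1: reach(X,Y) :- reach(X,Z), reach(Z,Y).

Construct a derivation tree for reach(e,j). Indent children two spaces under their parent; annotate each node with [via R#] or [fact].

reach(e,j)  [via R1]
  reach(e,i)  [via R0]
    link(e,i)  [fact]
  reach(i,j)  [via R0]
    link(i,j)  [fact]

round 1: derive reach(d,d) via R0 from link(d,d)
round 1: derive reach(d,f) via R0 from link(d,f)
round 1: derive reach(d,j) via R0 from link(d,j)
round 1: derive reach(e,i) via R0 from link(e,i)
round 1: derive reach(g,f) via R0 from link(g,f)
round 1: derive reach(h,c) via R0 from link(h,c)
round 1: derive reach(i,c) via R0 from link(i,c)
round 1: derive reach(i,j) via R0 from link(i,j)
round 1: derive reach(j,j) via R0 from link(j,j)
round 2: derive reach(e,c) via R1 from reach(e,i), reach(i,c)
round 2: derive reach(e,j) via R1 from reach(e,i), reach(i,j)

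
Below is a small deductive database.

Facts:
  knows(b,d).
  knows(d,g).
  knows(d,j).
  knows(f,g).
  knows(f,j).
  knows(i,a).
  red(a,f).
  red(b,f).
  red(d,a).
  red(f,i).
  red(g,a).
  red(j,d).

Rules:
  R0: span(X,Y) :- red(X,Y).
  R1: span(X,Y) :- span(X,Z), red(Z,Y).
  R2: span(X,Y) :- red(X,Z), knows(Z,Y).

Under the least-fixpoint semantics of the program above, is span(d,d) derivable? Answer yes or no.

no

round 1: derive span(a,f) via R0 from red(a,f)
round 1: derive span(b,f) via R0 from red(b,f)
round 1: derive span(d,a) via R0 from red(d,a)
round 1: derive span(f,i) via R0 from red(f,i)
round 1: derive span(g,a) via R0 from red(g,a)
round 1: derive span(j,d) via R0 from red(j,d)
round 1: derive span(a,g) via R2 from red(a,f), knows(f,g)
round 1: derive span(a,j) via R2 from red(a,f), knows(f,j)
round 1: derive span(b,g) via R2 from red(b,f), knows(f,g)
round 1: derive span(b,j) via R2 from red(b,f), knows(f,j)
round 1: derive span(f,a) via R2 from red(f,i), knows(i,a)
round 1: derive span(j,g) via R2 from red(j,d), knows(d,g)
round 1: derive span(j,j) via R2 from red(j,d), knows(d,j)
round 2: derive span(a,a) via R1 from span(a,g), red(g,a)
round 2: derive span(a,d) via R1 from span(a,j), red(j,d)
round 2: derive span(a,i) via R1 from span(a,f), red(f,i)
round 2: derive span(b,a) via R1 from span(b,g), red(g,a)
round 2: derive span(b,d) via R1 from span(b,j), red(j,d)
round 2: derive span(b,i) via R1 from span(b,f), red(f,i)
round 2: derive span(d,f) via R1 from span(d,a), red(a,f)
round 2: derive span(f,f) via R1 from span(f,a), red(a,f)
round 2: derive span(g,f) via R1 from span(g,a), red(a,f)
round 2: derive span(j,a) via R1 from span(j,d), red(d,a)
round 3: derive span(d,i) via R1 from span(d,f), red(f,i)
round 3: derive span(g,i) via R1 from span(g,f), red(f,i)
round 3: derive span(j,f) via R1 from span(j,a), red(a,f)
round 4: derive span(j,i) via R1 from span(j,f), red(f,i)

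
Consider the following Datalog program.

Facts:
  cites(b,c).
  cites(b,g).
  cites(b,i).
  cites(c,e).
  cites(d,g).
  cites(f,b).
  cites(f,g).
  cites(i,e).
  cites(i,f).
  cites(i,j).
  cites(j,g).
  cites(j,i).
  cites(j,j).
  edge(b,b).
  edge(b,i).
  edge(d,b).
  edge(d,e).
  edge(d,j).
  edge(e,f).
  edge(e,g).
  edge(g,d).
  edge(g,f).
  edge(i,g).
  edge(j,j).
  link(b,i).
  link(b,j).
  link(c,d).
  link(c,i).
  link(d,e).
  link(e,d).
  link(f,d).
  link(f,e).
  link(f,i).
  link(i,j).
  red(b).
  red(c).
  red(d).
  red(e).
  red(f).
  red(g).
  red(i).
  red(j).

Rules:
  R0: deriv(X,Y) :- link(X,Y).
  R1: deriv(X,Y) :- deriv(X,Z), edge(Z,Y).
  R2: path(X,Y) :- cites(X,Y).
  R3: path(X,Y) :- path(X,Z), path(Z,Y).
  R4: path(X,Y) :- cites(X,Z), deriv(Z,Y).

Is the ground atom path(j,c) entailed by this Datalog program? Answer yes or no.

round 1: derive deriv(b,i) via R0 from link(b,i)
round 1: derive deriv(b,j) via R0 from link(b,j)
round 1: derive deriv(c,d) via R0 from link(c,d)
round 1: derive deriv(c,i) via R0 from link(c,i)
round 1: derive deriv(d,e) via R0 from link(d,e)
round 1: derive deriv(e,d) via R0 from link(e,d)
round 1: derive deriv(f,d) via R0 from link(f,d)
round 1: derive deriv(f,e) via R0 from link(f,e)
round 1: derive deriv(f,i) via R0 from link(f,i)
round 1: derive deriv(i,j) via R0 from link(i,j)
round 1: derive path(b,c) via R2 from cites(b,c)
round 1: derive path(b,g) via R2 from cites(b,g)
round 1: derive path(b,i) via R2 from cites(b,i)
round 1: derive path(c,e) via R2 from cites(c,e)
round 1: derive path(d,g) via R2 from cites(d,g)
round 1: derive path(f,b) via R2 from cites(f,b)
round 1: derive path(f,g) via R2 from cites(f,g)
round 1: derive path(i,e) via R2 from cites(i,e)
round 1: derive path(i,f) via R2 from cites(i,f)
round 1: derive path(i,j) via R2 from cites(i,j)
round 1: derive path(j,g) via R2 from cites(j,g)
round 1: derive path(j,i) via R2 from cites(j,i)
round 1: derive path(j,j) via R2 from cites(j,j)
round 2: derive deriv(b,g) via R1 from deriv(b,i), edge(i,g)
round 2: derive deriv(c,b) via R1 from deriv(c,d), edge(d,b)
round 2: derive deriv(c,e) via R1 from deriv(c,d), edge(d,e)
round 2: derive deriv(c,g) via R1 from deriv(c,i), edge(i,g)
round 2: derive deriv(c,j) via R1 from deriv(c,d), edge(d,j)
round 2: derive deriv(d,f) via R1 from deriv(d,e), edge(e,f)
round 2: derive deriv(d,g) via R1 from deriv(d,e), edge(e,g)
round 2: derive deriv(e,b) via R1 from deriv(e,d), edge(d,b)
round 2: derive deriv(e,e) via R1 from deriv(e,d), edge(d,e)
round 2: derive deriv(e,j) via R1 from deriv(e,d), edge(d,j)
round 2: derive deriv(f,b) via R1 from deriv(f,d), edge(d,b)
round 2: derive deriv(f,f) via R1 from deriv(f,e), edge(e,f)
round 2: derive deriv(f,g) via R1 from deriv(f,e), edge(e,g)
round 2: derive deriv(f,j) via R1 from deriv(f,d), edge(d,j)
round 2: derive path(b,e) via R3 from path(b,c), path(c,e)
round 2: derive path(b,f) via R3 from path(b,i), path(i,f)
round 2: derive path(b,j) via R3 from path(b,i), path(i,j)
round 2: derive path(f,c) via R3 from path(f,b), path(b,c)
round 2: derive path(f,i) via R3 from path(f,b), path(b,i)
round 2: derive path(i,b) via R3 from path(i,f), path(f,b)
round 2: derive path(i,g) via R3 from path(i,f), path(f,g)
round 2: derive path(i,i) via R3 from path(i,j), path(j,i)
round 2: derive path(j,e) via R3 from path(j,i), path(i,e)
round 2: derive path(j,f) via R3 from path(j,i), path(i,f)
round 2: derive path(b,d) via R4 from cites(b,c), deriv(c,d)
round 2: derive path(c,d) via R4 from cites(c,e), deriv(e,d)
round 2: derive path(f,j) via R4 from cites(f,b), deriv(b,j)
round 2: derive path(i,d) via R4 from cites(i,e), deriv(e,d)
round 3: derive deriv(b,d) via R1 from deriv(b,g), edge(g,d)
round 3: derive deriv(b,f) via R1 from deriv(b,g), edge(g,f)
round 3: derive deriv(c,f) via R1 from deriv(c,e), edge(e,f)
round 3: derive deriv(d,d) via R1 from deriv(d,g), edge(g,d)
round 3: derive deriv(e,f) via R1 from deriv(e,e), edge(e,f)
round 3: derive deriv(e,g) via R1 from deriv(e,e), edge(e,g)
round 3: derive deriv(e,i) via R1 from deriv(e,b), edge(b,i)
round 3: derive path(b,b) via R3 from path(b,f), path(f,b)
round 3: derive path(c,g) via R3 from path(c,d), path(d,g)
round 3: derive path(f,d) via R3 from path(f,b), path(b,d)
round 3: derive path(f,e) via R3 from path(f,b), path(b,e)
round 3: derive path(f,f) via R3 from path(f,b), path(b,f)
round 3: derive path(i,c) via R3 from path(i,b), path(b,c)
round 3: derive path(j,b) via R3 from path(j,f), path(f,b)
round 3: derive path(j,c) via R3 from path(j,f), path(f,c)
round 3: derive path(j,d) via R3 from path(j,i), path(i,d)
round 3: derive path(c,b) via R4 from cites(c,e), deriv(e,b)
round 3: derive path(c,j) via R4 from cites(c,e), deriv(e,j)
round 4: derive deriv(b,b) via R1 from deriv(b,d), edge(d,b)
round 4: derive deriv(b,e) via R1 from deriv(b,d), edge(d,e)
round 4: derive deriv(d,b) via R1 from deriv(d,d), edge(d,b)
round 4: derive deriv(d,j) via R1 from deriv(d,d), edge(d,j)
round 4: derive path(c,c) via R3 from path(c,b), path(b,c)
round 4: derive path(c,f) via R3 from path(c,b), path(b,f)
round 4: derive path(c,i) via R3 from path(c,b), path(b,i)
round 5: derive deriv(d,i) via R1 from deriv(d,b), edge(b,i)

yes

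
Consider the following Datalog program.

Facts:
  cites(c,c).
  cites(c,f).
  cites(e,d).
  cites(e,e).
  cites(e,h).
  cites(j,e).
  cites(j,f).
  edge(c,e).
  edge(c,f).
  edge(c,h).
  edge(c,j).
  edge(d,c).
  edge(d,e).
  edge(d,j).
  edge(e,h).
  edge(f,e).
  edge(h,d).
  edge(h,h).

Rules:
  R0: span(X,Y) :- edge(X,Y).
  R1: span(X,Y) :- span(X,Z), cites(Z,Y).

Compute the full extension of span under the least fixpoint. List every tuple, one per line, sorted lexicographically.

round 1: derive span(c,e) via R0 from edge(c,e)
round 1: derive span(c,f) via R0 from edge(c,f)
round 1: derive span(c,h) via R0 from edge(c,h)
round 1: derive span(c,j) via R0 from edge(c,j)
round 1: derive span(d,c) via R0 from edge(d,c)
round 1: derive span(d,e) via R0 from edge(d,e)
round 1: derive span(d,j) via R0 from edge(d,j)
round 1: derive span(e,h) via R0 from edge(e,h)
round 1: derive span(f,e) via R0 from edge(f,e)
round 1: derive span(h,d) via R0 from edge(h,d)
round 1: derive span(h,h) via R0 from edge(h,h)
round 2: derive span(c,d) via R1 from span(c,e), cites(e,d)
round 2: derive span(d,d) via R1 from span(d,e), cites(e,d)
round 2: derive span(d,f) via R1 from span(d,c), cites(c,f)
round 2: derive span(d,h) via R1 from span(d,e), cites(e,h)
round 2: derive span(f,d) via R1 from span(f,e), cites(e,d)
round 2: derive span(f,h) via R1 from span(f,e), cites(e,h)

span(c,d)
span(c,e)
span(c,f)
span(c,h)
span(c,j)
span(d,c)
span(d,d)
span(d,e)
span(d,f)
span(d,h)
span(d,j)
span(e,h)
span(f,d)
span(f,e)
span(f,h)
span(h,d)
span(h,h)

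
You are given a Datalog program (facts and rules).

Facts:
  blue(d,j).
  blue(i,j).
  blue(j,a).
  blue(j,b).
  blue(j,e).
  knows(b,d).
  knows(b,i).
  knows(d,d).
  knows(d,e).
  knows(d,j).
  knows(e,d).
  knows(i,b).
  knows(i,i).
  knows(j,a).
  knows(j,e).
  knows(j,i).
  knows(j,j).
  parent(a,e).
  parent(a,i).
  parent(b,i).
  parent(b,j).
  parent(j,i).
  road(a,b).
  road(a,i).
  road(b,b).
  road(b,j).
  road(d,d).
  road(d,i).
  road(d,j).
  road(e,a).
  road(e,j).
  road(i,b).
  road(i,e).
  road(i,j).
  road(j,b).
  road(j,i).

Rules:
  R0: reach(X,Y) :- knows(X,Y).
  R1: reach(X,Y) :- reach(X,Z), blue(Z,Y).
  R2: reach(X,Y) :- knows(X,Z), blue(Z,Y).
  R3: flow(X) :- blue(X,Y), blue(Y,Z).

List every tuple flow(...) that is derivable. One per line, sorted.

flow(d)
flow(i)

round 1: derive flow(d) via R3 from blue(d,j), blue(j,a)
round 1: derive flow(i) via R3 from blue(i,j), blue(j,a)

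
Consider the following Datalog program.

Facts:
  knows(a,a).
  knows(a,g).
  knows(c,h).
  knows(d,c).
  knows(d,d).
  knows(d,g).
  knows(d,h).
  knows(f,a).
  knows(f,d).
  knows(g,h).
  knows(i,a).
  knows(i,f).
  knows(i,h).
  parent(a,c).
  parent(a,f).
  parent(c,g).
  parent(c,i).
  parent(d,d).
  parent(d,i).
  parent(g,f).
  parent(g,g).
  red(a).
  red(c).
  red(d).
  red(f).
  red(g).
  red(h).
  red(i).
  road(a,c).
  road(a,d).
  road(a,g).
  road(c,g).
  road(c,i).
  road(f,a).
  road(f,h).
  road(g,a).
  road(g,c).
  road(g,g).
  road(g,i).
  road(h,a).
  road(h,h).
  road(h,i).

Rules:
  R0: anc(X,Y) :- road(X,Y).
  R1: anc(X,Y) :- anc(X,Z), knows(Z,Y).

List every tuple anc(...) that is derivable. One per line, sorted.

round 1: derive anc(a,c) via R0 from road(a,c)
round 1: derive anc(a,d) via R0 from road(a,d)
round 1: derive anc(a,g) via R0 from road(a,g)
round 1: derive anc(c,g) via R0 from road(c,g)
round 1: derive anc(c,i) via R0 from road(c,i)
round 1: derive anc(f,a) via R0 from road(f,a)
round 1: derive anc(f,h) via R0 from road(f,h)
round 1: derive anc(g,a) via R0 from road(g,a)
round 1: derive anc(g,c) via R0 from road(g,c)
round 1: derive anc(g,g) via R0 from road(g,g)
round 1: derive anc(g,i) via R0 from road(g,i)
round 1: derive anc(h,a) via R0 from road(h,a)
round 1: derive anc(h,h) via R0 from road(h,h)
round 1: derive anc(h,i) via R0 from road(h,i)
round 2: derive anc(a,h) via R1 from anc(a,c), knows(c,h)
round 2: derive anc(c,a) via R1 from anc(c,i), knows(i,a)
round 2: derive anc(c,f) via R1 from anc(c,i), knows(i,f)
round 2: derive anc(c,h) via R1 from anc(c,g), knows(g,h)
round 2: derive anc(f,g) via R1 from anc(f,a), knows(a,g)
round 2: derive anc(g,f) via R1 from anc(g,i), knows(i,f)
round 2: derive anc(g,h) via R1 from anc(g,c), knows(c,h)
round 2: derive anc(h,f) via R1 from anc(h,i), knows(i,f)
round 2: derive anc(h,g) via R1 from anc(h,a), knows(a,g)
round 3: derive anc(c,d) via R1 from anc(c,f), knows(f,d)
round 3: derive anc(g,d) via R1 from anc(g,f), knows(f,d)
round 3: derive anc(h,d) via R1 from anc(h,f), knows(f,d)
round 4: derive anc(c,c) via R1 from anc(c,d), knows(d,c)
round 4: derive anc(h,c) via R1 from anc(h,d), knows(d,c)

anc(a,c)
anc(a,d)
anc(a,g)
anc(a,h)
anc(c,a)
anc(c,c)
anc(c,d)
anc(c,f)
anc(c,g)
anc(c,h)
anc(c,i)
anc(f,a)
anc(f,g)
anc(f,h)
anc(g,a)
anc(g,c)
anc(g,d)
anc(g,f)
anc(g,g)
anc(g,h)
anc(g,i)
anc(h,a)
anc(h,c)
anc(h,d)
anc(h,f)
anc(h,g)
anc(h,h)
anc(h,i)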